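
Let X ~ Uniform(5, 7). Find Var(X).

For X ~ Uniform(5, 7):
Var(X) = \frac{1}{3}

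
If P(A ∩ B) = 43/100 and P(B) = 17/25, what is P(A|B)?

P(A|B) = P(A ∩ B) / P(B)
= (43/100) / (17/25)
= 43/68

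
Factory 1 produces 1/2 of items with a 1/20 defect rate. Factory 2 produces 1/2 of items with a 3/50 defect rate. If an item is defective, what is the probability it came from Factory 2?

Using Bayes' theorem:
P(F1) = 1/2, P(D|F1) = 1/20
P(F2) = 1/2, P(D|F2) = 3/50
P(D) = P(D|F1)P(F1) + P(D|F2)P(F2)
     = \frac{11}{200}
P(F2|D) = P(D|F2)P(F2) / P(D)
= \frac{6}{11}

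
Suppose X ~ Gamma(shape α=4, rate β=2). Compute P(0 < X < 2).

P(0 < X < 2) = ∫_{0}^{2} f(x) dx
where f(x) = \frac{8 x^{3} e^{- 2 x}}{3}
= 1 - \frac{71}{3 e^{4}}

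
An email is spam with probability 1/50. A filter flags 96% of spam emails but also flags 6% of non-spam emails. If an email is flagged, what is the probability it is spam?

Let D = the rare event, + = positive/flagged.
P(D) = 1/50
P(+|D) = 96/100 = 24/25
P(+|D') = 6/100 = 3/50
P(+) = P(+|D)P(D) + P(+|D')P(D')
     = \frac{24}{25} × \frac{1}{50} + \frac{3}{50} × \frac{49}{50}
     = \frac{39}{500}
P(D|+) = P(+|D)P(D)/P(+) = \frac{16}{65}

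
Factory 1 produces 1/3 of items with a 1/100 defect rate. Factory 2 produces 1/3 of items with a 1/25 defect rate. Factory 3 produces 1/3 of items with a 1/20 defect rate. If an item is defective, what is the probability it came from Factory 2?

Using Bayes' theorem:
P(F1) = 1/3, P(D|F1) = 1/100
P(F2) = 1/3, P(D|F2) = 1/25
P(F3) = 1/3, P(D|F3) = 1/20
P(D) = P(D|F1)P(F1) + P(D|F2)P(F2) + P(D|F3)P(F3)
     = \frac{1}{30}
P(F2|D) = P(D|F2)P(F2) / P(D)
= \frac{2}{5}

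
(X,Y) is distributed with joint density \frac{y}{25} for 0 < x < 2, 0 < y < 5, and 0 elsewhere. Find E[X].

f_X(x) = ∫_0^5 \frac{y}{25} dy = \frac{1}{2}
E[X] = ∫_0^2 x × (\frac{1}{2}) dx = 1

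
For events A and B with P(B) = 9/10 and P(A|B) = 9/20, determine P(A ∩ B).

By definition, P(A|B) = P(A ∩ B) / P(B)
So P(A ∩ B) = P(A|B) × P(B)
= 9/20 × 9/10
= 81/200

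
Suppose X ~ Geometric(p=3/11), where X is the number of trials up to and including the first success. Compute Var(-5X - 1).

For X ~ Geometric(p=3/11), where X is the number of trials up to and including the first success:
Var(X) = \frac{88}{9}
Var(-5X - 1) = (-5)² × Var(X) = 25 × \frac{88}{9} = \frac{2200}{9}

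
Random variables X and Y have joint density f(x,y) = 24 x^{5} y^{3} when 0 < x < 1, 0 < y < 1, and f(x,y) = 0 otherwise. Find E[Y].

E[Y] = ∫_0^1 ∫_0^1 y × f(x,y) dx dy
= \frac{4}{5}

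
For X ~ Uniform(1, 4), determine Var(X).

For X ~ Uniform(1, 4):
Var(X) = \frac{3}{4}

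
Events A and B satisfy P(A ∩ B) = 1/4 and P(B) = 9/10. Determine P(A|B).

P(A|B) = P(A ∩ B) / P(B)
= (1/4) / (9/10)
= 5/18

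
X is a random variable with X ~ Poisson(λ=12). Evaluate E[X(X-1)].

E[X(X-1)] = E[X² - X] = E[X²] - E[X]
E[X] = 12
E[X²] = Var(X) + (E[X])² = 12 + (12)² = 156
E[X(X-1)] = 156 - 12 = 144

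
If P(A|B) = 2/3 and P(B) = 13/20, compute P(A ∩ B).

By definition, P(A|B) = P(A ∩ B) / P(B)
So P(A ∩ B) = P(A|B) × P(B)
= 2/3 × 13/20
= 13/30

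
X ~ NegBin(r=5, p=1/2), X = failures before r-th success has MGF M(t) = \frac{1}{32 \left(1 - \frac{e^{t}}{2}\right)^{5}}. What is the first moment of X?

To find E[X], compute M^(1)(0):
M^(1)(t) = \frac{5 e^{t}}{64 \left(1 - \frac{e^{t}}{2}\right)^{6}}
M^(1)(0) = 5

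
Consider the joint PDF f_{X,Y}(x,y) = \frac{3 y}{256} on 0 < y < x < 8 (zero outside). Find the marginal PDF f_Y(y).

f_Y(y) = ∫_y^8 \frac{3 y}{256} dx = \frac{3 y \left(8 - y\right)}{256}
for 0 < y < 8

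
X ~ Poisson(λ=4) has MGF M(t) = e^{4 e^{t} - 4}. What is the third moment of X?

To find E[X^3], compute M^(3)(0):
M^(1)(t) = 4 e^{t} e^{4 e^{t} - 4}
M^(2)(t) = 16 e^{2 t} e^{4 e^{t} - 4} + 4 e^{t} e^{4 e^{t} - 4}
M^(3)(t) = 64 e^{3 t} e^{4 e^{t} - 4} + 48 e^{2 t} e^{4 e^{t} - 4} + 4 e^{t} e^{4 e^{t} - 4}
M^(3)(0) = 116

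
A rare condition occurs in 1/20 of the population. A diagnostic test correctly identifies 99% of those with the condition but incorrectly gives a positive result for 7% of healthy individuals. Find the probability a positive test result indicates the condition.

Let D = the rare event, + = positive/flagged.
P(D) = 1/20
P(+|D) = 99/100
P(+|D') = 7/100
P(+) = P(+|D)P(D) + P(+|D')P(D')
     = \frac{99}{100} × \frac{1}{20} + \frac{7}{100} × \frac{19}{20}
     = \frac{29}{250}
P(D|+) = P(+|D)P(D)/P(+) = \frac{99}{232}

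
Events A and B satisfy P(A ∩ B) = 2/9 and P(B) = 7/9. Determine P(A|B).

P(A|B) = P(A ∩ B) / P(B)
= (2/9) / (7/9)
= 2/7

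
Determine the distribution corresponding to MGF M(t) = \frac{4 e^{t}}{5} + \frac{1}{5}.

The MGF M(t) = \frac{4 e^{t}}{5} + \frac{1}{5} is the standard form for the Bernoulli distribution.
Comparing with the known MGF formula identifies: Bernoulli(p=4/5)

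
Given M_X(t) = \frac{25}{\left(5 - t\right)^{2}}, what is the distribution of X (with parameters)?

The MGF M(t) = \frac{25}{\left(5 - t\right)^{2}} is the standard form for the Gamma distribution.
Comparing with the known MGF formula identifies: Gamma(shape α=2, rate β=5)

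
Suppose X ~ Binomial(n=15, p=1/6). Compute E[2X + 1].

For X ~ Binomial(n=15, p=1/6):
E[X] = \frac{5}{2}
E[2X + 1] = 2 × E[X] + 1 = 6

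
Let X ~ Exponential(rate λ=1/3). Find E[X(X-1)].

E[X(X-1)] = E[X² - X] = E[X²] - E[X]
E[X] = 3
E[X²] = Var(X) + (E[X])² = 9 + (3)² = 18
E[X(X-1)] = 18 - 3 = 15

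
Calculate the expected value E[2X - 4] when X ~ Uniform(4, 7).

For X ~ Uniform(4, 7):
E[X] = \frac{11}{2}
E[2X - 4] = 2 × E[X] - 4 = 7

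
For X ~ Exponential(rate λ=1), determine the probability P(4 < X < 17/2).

P(4 < X < 17/2) = ∫_{4}^{17/2} f(x) dx
where f(x) = e^{- x}
= - \frac{1}{e^{\frac{17}{2}}} + e^{-4}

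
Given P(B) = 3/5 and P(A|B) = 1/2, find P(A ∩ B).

By definition, P(A|B) = P(A ∩ B) / P(B)
So P(A ∩ B) = P(A|B) × P(B)
= 1/2 × 3/5
= 3/10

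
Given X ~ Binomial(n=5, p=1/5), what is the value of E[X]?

For X ~ Binomial(n=5, p=1/5), the expected value is:
E[X] = 1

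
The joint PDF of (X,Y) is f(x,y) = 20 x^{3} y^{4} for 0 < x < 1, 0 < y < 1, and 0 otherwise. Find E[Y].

E[Y] = ∫_0^1 ∫_0^1 y × f(x,y) dx dy
= \frac{5}{6}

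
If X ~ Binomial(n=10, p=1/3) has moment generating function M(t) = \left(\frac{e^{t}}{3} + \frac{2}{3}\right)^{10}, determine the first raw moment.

To find E[X], compute M^(1)(0):
M^(1)(t) = \frac{10 \left(\frac{e^{t}}{3} + \frac{2}{3}\right)^{9} e^{t}}{3}
M^(1)(0) = \frac{10}{3}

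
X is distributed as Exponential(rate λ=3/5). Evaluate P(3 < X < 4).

P(3 < X < 4) = ∫_{3}^{4} f(x) dx
where f(x) = \frac{3 e^{- \frac{3 x}{5}}}{5}
= - \frac{1 - e^{\frac{3}{5}}}{e^{\frac{12}{5}}}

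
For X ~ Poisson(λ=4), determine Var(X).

For X ~ Poisson(λ=4):
Var(X) = 4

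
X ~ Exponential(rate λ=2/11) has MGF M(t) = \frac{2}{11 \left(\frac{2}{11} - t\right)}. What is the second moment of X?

To find E[X^2], compute M^(2)(0):
M^(1)(t) = \frac{2}{11 \left(\frac{2}{11} - t\right)^{2}}
M^(2)(t) = \frac{4}{11 \left(\frac{2}{11} - t\right)^{3}}
M^(2)(0) = \frac{121}{2}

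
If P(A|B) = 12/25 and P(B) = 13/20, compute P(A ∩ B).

By definition, P(A|B) = P(A ∩ B) / P(B)
So P(A ∩ B) = P(A|B) × P(B)
= 12/25 × 13/20
= 39/125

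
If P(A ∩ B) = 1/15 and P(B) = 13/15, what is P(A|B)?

P(A|B) = P(A ∩ B) / P(B)
= (1/15) / (13/15)
= 1/13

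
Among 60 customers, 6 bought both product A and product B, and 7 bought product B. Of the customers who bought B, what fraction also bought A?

P(A ∩ B) = 6/60 = 1/10
P(B) = 7/60
P(A|B) = P(A ∩ B) / P(B) = (1/10) / (7/60) = 6/7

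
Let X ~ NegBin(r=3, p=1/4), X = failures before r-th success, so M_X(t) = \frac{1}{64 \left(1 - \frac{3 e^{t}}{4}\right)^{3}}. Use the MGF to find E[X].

To find E[X], compute M^(1)(0):
M^(1)(t) = \frac{9 e^{t}}{256 \left(1 - \frac{3 e^{t}}{4}\right)^{4}}
M^(1)(0) = 9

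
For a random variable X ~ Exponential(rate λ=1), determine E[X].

For X ~ Exponential(rate λ=1), the expected value is:
E[X] = 1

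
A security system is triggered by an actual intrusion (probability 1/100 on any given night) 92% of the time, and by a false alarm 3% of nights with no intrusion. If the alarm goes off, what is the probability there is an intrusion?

Let D = the rare event, + = positive/flagged.
P(D) = 1/100
P(+|D) = 92/100 = 23/25
P(+|D') = 3/100
P(+) = P(+|D)P(D) + P(+|D')P(D')
     = \frac{23}{25} × \frac{1}{100} + \frac{3}{100} × \frac{99}{100}
     = \frac{389}{10000}
P(D|+) = P(+|D)P(D)/P(+) = \frac{92}{389}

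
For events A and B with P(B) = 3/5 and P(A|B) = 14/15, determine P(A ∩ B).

By definition, P(A|B) = P(A ∩ B) / P(B)
So P(A ∩ B) = P(A|B) × P(B)
= 14/15 × 3/5
= 14/25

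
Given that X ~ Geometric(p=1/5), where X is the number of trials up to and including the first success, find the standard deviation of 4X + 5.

For X ~ Geometric(p=1/5), where X is the number of trials up to and including the first success:
Var(X) = 20
SD(X) = √(Var(X)) = √(20) = 2 \sqrt{5}
SD(4X + 5) = |4| × SD(X) = 4 × 2 \sqrt{5} = 8 \sqrt{5}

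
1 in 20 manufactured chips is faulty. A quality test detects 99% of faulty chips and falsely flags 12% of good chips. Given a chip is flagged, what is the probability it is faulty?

Let D = the rare event, + = positive/flagged.
P(D) = 1/20
P(+|D) = 99/100
P(+|D') = 12/100 = 3/25
P(+) = P(+|D)P(D) + P(+|D')P(D')
     = \frac{99}{100} × \frac{1}{20} + \frac{3}{25} × \frac{19}{20}
     = \frac{327}{2000}
P(D|+) = P(+|D)P(D)/P(+) = \frac{33}{109}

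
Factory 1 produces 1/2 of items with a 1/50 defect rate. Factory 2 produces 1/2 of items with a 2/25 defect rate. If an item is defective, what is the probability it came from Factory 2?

Using Bayes' theorem:
P(F1) = 1/2, P(D|F1) = 1/50
P(F2) = 1/2, P(D|F2) = 2/25
P(D) = P(D|F1)P(F1) + P(D|F2)P(F2)
     = \frac{1}{20}
P(F2|D) = P(D|F2)P(F2) / P(D)
= \frac{4}{5}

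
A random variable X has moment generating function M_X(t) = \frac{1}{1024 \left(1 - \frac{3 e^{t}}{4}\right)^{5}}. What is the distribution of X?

The MGF M(t) = \frac{1}{1024 \left(1 - \frac{3 e^{t}}{4}\right)^{5}} is the standard form for the NegativeBinomial distribution.
Comparing with the known MGF formula identifies: NegBin(r=5, p=1/4), X = failures before r-th success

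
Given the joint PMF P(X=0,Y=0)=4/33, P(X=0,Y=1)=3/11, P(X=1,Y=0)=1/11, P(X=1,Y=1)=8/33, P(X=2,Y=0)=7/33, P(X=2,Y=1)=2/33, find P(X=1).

P(X=1) = P(X=1,Y=0) + P(X=1,Y=1)
= 1/11 + 8/33
= 1/3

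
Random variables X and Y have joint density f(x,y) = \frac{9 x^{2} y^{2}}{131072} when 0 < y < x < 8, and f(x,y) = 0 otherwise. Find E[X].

f_X(x) = ∫_0^x \frac{9 x^{2} y^{2}}{131072} dy = \frac{3 x^{5}}{131072}
E[X] = ∫_0^8 x × (\frac{3 x^{5}}{131072}) dx = \frac{48}{7}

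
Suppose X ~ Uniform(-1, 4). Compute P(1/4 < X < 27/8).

P(1/4 < X < 27/8) = ∫_{1/4}^{27/8} f(x) dx
where f(x) = \frac{1}{5}
= \frac{5}{8}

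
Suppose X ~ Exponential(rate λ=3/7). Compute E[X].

For X ~ Exponential(rate λ=3/7), the expected value is:
E[X] = \frac{7}{3}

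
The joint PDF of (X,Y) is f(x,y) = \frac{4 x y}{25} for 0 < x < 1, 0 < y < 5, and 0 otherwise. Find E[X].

f_X(x) = ∫_0^5 \frac{4 x y}{25} dy = 2 x
E[X] = ∫_0^1 x × (2 x) dx = \frac{2}{3}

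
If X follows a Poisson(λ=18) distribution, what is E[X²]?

Using the identity E[X²] = Var(X) + (E[X])²:
E[X] = 18
Var(X) = 18
E[X²] = 18 + (18)²
= 342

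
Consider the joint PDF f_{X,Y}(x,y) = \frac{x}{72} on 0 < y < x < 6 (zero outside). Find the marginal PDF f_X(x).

f_X(x) = ∫_0^x \frac{x}{72} dy = \frac{x^{2}}{72}
for 0 < x < 6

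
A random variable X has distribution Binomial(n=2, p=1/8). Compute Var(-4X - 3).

For X ~ Binomial(n=2, p=1/8):
Var(X) = \frac{7}{32}
Var(-4X - 3) = (-4)² × Var(X) = 16 × \frac{7}{32} = \frac{7}{2}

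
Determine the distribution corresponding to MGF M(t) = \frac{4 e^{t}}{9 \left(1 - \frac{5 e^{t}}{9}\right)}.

The MGF M(t) = \frac{4 e^{t}}{9 \left(1 - \frac{5 e^{t}}{9}\right)} is the standard form for the Geometric distribution.
Comparing with the known MGF formula identifies: Geometric(p=4/9), X = trial number of first success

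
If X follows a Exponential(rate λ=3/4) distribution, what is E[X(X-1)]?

E[X(X-1)] = E[X² - X] = E[X²] - E[X]
E[X] = \frac{4}{3}
E[X²] = Var(X) + (E[X])² = \frac{16}{9} + (\frac{4}{3})² = \frac{32}{9}
E[X(X-1)] = \frac{32}{9} - \frac{4}{3} = \frac{20}{9}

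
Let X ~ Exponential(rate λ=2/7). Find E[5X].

For X ~ Exponential(rate λ=2/7):
E[X] = \frac{7}{2}
E[5X] = 5 × E[X] + 0 = \frac{35}{2}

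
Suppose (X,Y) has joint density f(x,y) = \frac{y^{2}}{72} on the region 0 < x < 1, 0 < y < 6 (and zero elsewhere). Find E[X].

f_X(x) = ∫_0^6 \frac{y^{2}}{72} dy = 1
E[X] = ∫_0^1 x × (1) dx = \frac{1}{2}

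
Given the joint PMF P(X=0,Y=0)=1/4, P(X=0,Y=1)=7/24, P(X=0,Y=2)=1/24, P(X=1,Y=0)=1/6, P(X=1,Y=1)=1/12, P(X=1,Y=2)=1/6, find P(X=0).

P(X=0) = P(X=0,Y=0) + P(X=0,Y=1) + P(X=0,Y=2)
= 1/4 + 7/24 + 1/24
= 7/12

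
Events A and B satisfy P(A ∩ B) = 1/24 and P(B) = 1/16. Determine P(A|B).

P(A|B) = P(A ∩ B) / P(B)
= (1/24) / (1/16)
= 2/3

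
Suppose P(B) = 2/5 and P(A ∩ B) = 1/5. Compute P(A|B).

P(A|B) = P(A ∩ B) / P(B)
= (1/5) / (2/5)
= 1/2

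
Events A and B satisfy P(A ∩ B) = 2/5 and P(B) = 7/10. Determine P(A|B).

P(A|B) = P(A ∩ B) / P(B)
= (2/5) / (7/10)
= 4/7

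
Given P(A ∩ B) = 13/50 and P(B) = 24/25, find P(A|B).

P(A|B) = P(A ∩ B) / P(B)
= (13/50) / (24/25)
= 13/48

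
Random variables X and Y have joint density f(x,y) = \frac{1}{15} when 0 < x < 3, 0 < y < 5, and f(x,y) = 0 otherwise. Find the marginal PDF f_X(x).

f_X(x) = ∫_0^5 f(x,y) dy
= ∫_0^5 \frac{1}{15} dy
= \frac{1}{3} for 0 < x < 3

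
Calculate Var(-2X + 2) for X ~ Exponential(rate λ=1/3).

For X ~ Exponential(rate λ=1/3):
Var(X) = 9
Var(-2X + 2) = (-2)² × Var(X) = 4 × 9 = 36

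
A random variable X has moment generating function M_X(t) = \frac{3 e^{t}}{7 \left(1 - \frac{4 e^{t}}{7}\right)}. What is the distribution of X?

The MGF M(t) = \frac{3 e^{t}}{7 \left(1 - \frac{4 e^{t}}{7}\right)} is the standard form for the Geometric distribution.
Comparing with the known MGF formula identifies: Geometric(p=3/7), X = trial number of first success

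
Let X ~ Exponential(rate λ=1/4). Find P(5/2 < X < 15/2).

P(5/2 < X < 15/2) = ∫_{5/2}^{15/2} f(x) dx
where f(x) = \frac{e^{- \frac{x}{4}}}{4}
= - \frac{1 - e^{\frac{5}{4}}}{e^{\frac{15}{8}}}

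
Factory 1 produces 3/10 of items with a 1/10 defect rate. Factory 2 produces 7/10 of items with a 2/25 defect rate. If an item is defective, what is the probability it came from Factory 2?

Using Bayes' theorem:
P(F1) = 3/10, P(D|F1) = 1/10
P(F2) = 7/10, P(D|F2) = 2/25
P(D) = P(D|F1)P(F1) + P(D|F2)P(F2)
     = \frac{43}{500}
P(F2|D) = P(D|F2)P(F2) / P(D)
= \frac{28}{43}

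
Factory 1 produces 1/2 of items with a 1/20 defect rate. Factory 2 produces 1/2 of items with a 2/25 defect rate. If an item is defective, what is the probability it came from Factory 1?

Using Bayes' theorem:
P(F1) = 1/2, P(D|F1) = 1/20
P(F2) = 1/2, P(D|F2) = 2/25
P(D) = P(D|F1)P(F1) + P(D|F2)P(F2)
     = \frac{13}{200}
P(F1|D) = P(D|F1)P(F1) / P(D)
= \frac{5}{13}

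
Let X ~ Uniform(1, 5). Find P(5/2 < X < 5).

P(5/2 < X < 5) = ∫_{5/2}^{5} f(x) dx
where f(x) = \frac{1}{4}
= \frac{5}{8}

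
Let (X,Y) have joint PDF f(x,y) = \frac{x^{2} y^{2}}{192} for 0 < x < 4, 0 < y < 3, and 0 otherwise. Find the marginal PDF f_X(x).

f_X(x) = ∫_0^3 f(x,y) dy
= ∫_0^3 \frac{x^{2} y^{2}}{192} dy
= \frac{3 x^{2}}{64} for 0 < x < 4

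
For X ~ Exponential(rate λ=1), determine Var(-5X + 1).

For X ~ Exponential(rate λ=1):
Var(X) = 1
Var(-5X + 1) = (-5)² × Var(X) = 25 × 1 = 25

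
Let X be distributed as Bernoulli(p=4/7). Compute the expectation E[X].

For X ~ Bernoulli(p=4/7), the expected value is:
E[X] = \frac{4}{7}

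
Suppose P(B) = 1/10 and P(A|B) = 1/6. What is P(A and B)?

By definition, P(A|B) = P(A ∩ B) / P(B)
So P(A ∩ B) = P(A|B) × P(B)
= 1/6 × 1/10
= 1/60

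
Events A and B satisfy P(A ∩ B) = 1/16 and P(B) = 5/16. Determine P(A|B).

P(A|B) = P(A ∩ B) / P(B)
= (1/16) / (5/16)
= 1/5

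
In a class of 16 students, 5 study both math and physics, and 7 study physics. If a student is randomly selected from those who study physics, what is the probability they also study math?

P(A ∩ B) = 5/16
P(B) = 7/16
P(A|B) = P(A ∩ B) / P(B) = (5/16) / (7/16) = 5/7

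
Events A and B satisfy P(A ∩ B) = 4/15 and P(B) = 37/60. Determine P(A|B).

P(A|B) = P(A ∩ B) / P(B)
= (4/15) / (37/60)
= 16/37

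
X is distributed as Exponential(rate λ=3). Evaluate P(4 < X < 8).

P(4 < X < 8) = ∫_{4}^{8} f(x) dx
where f(x) = 3 e^{- 3 x}
= - \frac{1 - e^{12}}{e^{24}}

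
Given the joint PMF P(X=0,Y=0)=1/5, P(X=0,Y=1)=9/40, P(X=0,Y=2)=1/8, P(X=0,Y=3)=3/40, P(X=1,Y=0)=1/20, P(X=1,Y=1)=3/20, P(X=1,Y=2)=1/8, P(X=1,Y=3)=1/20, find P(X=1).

P(X=1) = P(X=1,Y=0) + P(X=1,Y=1) + P(X=1,Y=2) + P(X=1,Y=3)
= 1/20 + 3/20 + 1/8 + 1/20
= 3/8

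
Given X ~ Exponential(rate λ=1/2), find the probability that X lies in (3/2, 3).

P(3/2 < X < 3) = ∫_{3/2}^{3} f(x) dx
where f(x) = \frac{e^{- \frac{x}{2}}}{2}
= - \frac{1}{e^{\frac{3}{2}}} + e^{- \frac{3}{4}}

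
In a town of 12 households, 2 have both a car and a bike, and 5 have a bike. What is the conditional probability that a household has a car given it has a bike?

P(A ∩ B) = 2/12 = 1/6
P(B) = 5/12
P(A|B) = P(A ∩ B) / P(B) = (1/6) / (5/12) = 2/5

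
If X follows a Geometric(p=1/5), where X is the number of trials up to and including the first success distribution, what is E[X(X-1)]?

E[X(X-1)] = E[X² - X] = E[X²] - E[X]
E[X] = 5
E[X²] = Var(X) + (E[X])² = 20 + (5)² = 45
E[X(X-1)] = 45 - 5 = 40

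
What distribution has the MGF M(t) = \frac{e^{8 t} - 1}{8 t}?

The MGF M(t) = \frac{e^{8 t} - 1}{8 t} is the standard form for the Uniform distribution.
Comparing with the known MGF formula identifies: Uniform(0, 8)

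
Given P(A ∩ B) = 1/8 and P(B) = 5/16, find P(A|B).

P(A|B) = P(A ∩ B) / P(B)
= (1/8) / (5/16)
= 2/5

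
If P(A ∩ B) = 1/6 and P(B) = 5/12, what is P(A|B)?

P(A|B) = P(A ∩ B) / P(B)
= (1/6) / (5/12)
= 2/5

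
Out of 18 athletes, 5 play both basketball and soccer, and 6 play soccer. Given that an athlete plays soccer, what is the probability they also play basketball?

P(A ∩ B) = 5/18
P(B) = 6/18 = 1/3
P(A|B) = P(A ∩ B) / P(B) = (5/18) / (1/3) = 5/6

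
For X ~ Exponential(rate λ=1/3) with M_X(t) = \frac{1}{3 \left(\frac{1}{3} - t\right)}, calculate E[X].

To find E[X], compute M^(1)(0):
M^(1)(t) = \frac{1}{3 \left(\frac{1}{3} - t\right)^{2}}
M^(1)(0) = 3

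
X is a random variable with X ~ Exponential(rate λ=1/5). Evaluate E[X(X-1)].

E[X(X-1)] = E[X² - X] = E[X²] - E[X]
E[X] = 5
E[X²] = Var(X) + (E[X])² = 25 + (5)² = 50
E[X(X-1)] = 50 - 5 = 45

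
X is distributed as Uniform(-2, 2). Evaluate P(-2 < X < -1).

P(-2 < X < -1) = ∫_{-2}^{-1} f(x) dx
where f(x) = \frac{1}{4}
= \frac{1}{4}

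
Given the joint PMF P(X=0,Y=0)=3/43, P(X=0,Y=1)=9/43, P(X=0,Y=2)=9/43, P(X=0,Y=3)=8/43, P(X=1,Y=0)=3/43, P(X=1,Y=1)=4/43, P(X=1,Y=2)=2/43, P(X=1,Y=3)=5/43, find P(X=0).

P(X=0) = P(X=0,Y=0) + P(X=0,Y=1) + P(X=0,Y=2) + P(X=0,Y=3)
= 3/43 + 9/43 + 9/43 + 8/43
= 29/43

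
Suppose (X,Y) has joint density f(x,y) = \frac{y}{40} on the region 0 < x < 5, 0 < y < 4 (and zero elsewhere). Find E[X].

f_X(x) = ∫_0^4 \frac{y}{40} dy = \frac{1}{5}
E[X] = ∫_0^5 x × (\frac{1}{5}) dx = \frac{5}{2}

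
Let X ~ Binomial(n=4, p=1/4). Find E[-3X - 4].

For X ~ Binomial(n=4, p=1/4):
E[X] = 1
E[-3X - 4] = -3 × E[X] - 4 = -7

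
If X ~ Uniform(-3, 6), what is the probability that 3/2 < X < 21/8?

P(3/2 < X < 21/8) = ∫_{3/2}^{21/8} f(x) dx
where f(x) = \frac{1}{9}
= \frac{1}{8}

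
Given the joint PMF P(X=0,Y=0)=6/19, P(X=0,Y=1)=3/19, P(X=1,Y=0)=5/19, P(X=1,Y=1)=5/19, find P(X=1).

P(X=1) = P(X=1,Y=0) + P(X=1,Y=1)
= 5/19 + 5/19
= 10/19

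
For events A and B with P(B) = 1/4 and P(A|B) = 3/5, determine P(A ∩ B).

By definition, P(A|B) = P(A ∩ B) / P(B)
So P(A ∩ B) = P(A|B) × P(B)
= 3/5 × 1/4
= 3/20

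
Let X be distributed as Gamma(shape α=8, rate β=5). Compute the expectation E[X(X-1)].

E[X(X-1)] = E[X² - X] = E[X²] - E[X]
E[X] = \frac{8}{5}
E[X²] = Var(X) + (E[X])² = \frac{8}{25} + (\frac{8}{5})² = \frac{72}{25}
E[X(X-1)] = \frac{72}{25} - \frac{8}{5} = \frac{32}{25}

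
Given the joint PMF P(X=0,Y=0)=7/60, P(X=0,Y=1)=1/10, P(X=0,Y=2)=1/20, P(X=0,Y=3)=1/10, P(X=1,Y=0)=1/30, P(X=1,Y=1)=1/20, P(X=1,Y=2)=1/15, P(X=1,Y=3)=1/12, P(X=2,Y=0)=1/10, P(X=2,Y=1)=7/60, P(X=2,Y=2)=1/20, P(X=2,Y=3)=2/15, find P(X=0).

P(X=0) = P(X=0,Y=0) + P(X=0,Y=1) + P(X=0,Y=2) + P(X=0,Y=3)
= 7/60 + 1/10 + 1/20 + 1/10
= 11/30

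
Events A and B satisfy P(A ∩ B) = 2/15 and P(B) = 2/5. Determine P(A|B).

P(A|B) = P(A ∩ B) / P(B)
= (2/15) / (2/5)
= 1/3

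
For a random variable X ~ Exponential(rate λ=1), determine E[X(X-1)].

E[X(X-1)] = E[X² - X] = E[X²] - E[X]
E[X] = 1
E[X²] = Var(X) + (E[X])² = 1 + (1)² = 2
E[X(X-1)] = 2 - 1 = 1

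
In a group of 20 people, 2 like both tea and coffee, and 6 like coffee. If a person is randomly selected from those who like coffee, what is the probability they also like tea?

P(A ∩ B) = 2/20 = 1/10
P(B) = 6/20 = 3/10
P(A|B) = P(A ∩ B) / P(B) = (1/10) / (3/10) = 1/3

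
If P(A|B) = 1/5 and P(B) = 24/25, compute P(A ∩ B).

By definition, P(A|B) = P(A ∩ B) / P(B)
So P(A ∩ B) = P(A|B) × P(B)
= 1/5 × 24/25
= 24/125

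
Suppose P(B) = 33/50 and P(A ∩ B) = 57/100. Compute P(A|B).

P(A|B) = P(A ∩ B) / P(B)
= (57/100) / (33/50)
= 19/22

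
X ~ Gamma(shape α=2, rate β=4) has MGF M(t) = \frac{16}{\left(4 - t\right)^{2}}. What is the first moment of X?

To find E[X], compute M^(1)(0):
M^(1)(t) = \frac{32}{\left(4 - t\right)^{3}}
M^(1)(0) = \frac{1}{2}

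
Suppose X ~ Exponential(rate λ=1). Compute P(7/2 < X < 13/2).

P(7/2 < X < 13/2) = ∫_{7/2}^{13/2} f(x) dx
where f(x) = e^{- x}
= - \frac{1 - e^{3}}{e^{\frac{13}{2}}}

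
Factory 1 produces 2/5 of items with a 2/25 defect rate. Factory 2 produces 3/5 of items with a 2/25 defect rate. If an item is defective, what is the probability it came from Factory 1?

Using Bayes' theorem:
P(F1) = 2/5, P(D|F1) = 2/25
P(F2) = 3/5, P(D|F2) = 2/25
P(D) = P(D|F1)P(F1) + P(D|F2)P(F2)
     = \frac{2}{25}
P(F1|D) = P(D|F1)P(F1) / P(D)
= \frac{2}{5}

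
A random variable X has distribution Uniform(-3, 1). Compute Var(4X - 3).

For X ~ Uniform(-3, 1):
Var(X) = \frac{4}{3}
Var(4X - 3) = (4)² × Var(X) = 16 × \frac{4}{3} = \frac{64}{3}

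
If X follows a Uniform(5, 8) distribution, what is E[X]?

For X ~ Uniform(5, 8), the expected value is:
E[X] = \frac{13}{2}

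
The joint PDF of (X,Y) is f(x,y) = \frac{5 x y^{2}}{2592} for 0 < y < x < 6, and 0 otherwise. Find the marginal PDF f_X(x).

f_X(x) = ∫_0^x \frac{5 x y^{2}}{2592} dy = \frac{5 x^{4}}{7776}
for 0 < x < 6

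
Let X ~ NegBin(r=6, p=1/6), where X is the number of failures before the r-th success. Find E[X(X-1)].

E[X(X-1)] = E[X² - X] = E[X²] - E[X]
E[X] = 30
E[X²] = Var(X) + (E[X])² = 180 + (30)² = 1080
E[X(X-1)] = 1080 - 30 = 1050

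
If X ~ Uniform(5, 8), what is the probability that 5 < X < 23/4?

P(5 < X < 23/4) = ∫_{5}^{23/4} f(x) dx
where f(x) = \frac{1}{3}
= \frac{1}{4}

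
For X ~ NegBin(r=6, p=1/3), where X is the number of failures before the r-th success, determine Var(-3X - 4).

For X ~ NegBin(r=6, p=1/3), where X is the number of failures before the r-th success:
Var(X) = 36
Var(-3X - 4) = (-3)² × Var(X) = 9 × 36 = 324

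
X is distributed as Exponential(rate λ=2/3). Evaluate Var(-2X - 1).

For X ~ Exponential(rate λ=2/3):
Var(X) = \frac{9}{4}
Var(-2X - 1) = (-2)² × Var(X) = 4 × \frac{9}{4} = 9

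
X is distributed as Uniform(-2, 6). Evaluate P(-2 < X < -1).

P(-2 < X < -1) = ∫_{-2}^{-1} f(x) dx
where f(x) = \frac{1}{8}
= \frac{1}{8}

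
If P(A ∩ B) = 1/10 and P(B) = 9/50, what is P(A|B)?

P(A|B) = P(A ∩ B) / P(B)
= (1/10) / (9/50)
= 5/9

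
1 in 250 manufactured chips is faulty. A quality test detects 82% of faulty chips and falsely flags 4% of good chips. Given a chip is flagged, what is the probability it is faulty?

Let D = the rare event, + = positive/flagged.
P(D) = 1/250
P(+|D) = 82/100 = 41/50
P(+|D') = 4/100 = 1/25
P(+) = P(+|D)P(D) + P(+|D')P(D')
     = \frac{41}{50} × \frac{1}{250} + \frac{1}{25} × \frac{249}{250}
     = \frac{539}{12500}
P(D|+) = P(+|D)P(D)/P(+) = \frac{41}{539}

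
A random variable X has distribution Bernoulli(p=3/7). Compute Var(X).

For X ~ Bernoulli(p=3/7):
Var(X) = \frac{12}{49}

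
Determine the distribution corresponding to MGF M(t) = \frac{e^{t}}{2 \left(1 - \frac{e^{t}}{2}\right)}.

The MGF M(t) = \frac{e^{t}}{2 \left(1 - \frac{e^{t}}{2}\right)} is the standard form for the Geometric distribution.
Comparing with the known MGF formula identifies: Geometric(p=1/2), X = trial number of first success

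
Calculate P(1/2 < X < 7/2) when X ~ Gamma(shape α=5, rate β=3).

P(1/2 < X < 7/2) = ∫_{1/2}^{7/2} f(x) dx
where f(x) = \frac{81 x^{4} e^{- 3 x}}{8}
= \frac{-98051 + 563 e^{9}}{128 e^{\frac{21}{2}}}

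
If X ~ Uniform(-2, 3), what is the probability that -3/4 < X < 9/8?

P(-3/4 < X < 9/8) = ∫_{-3/4}^{9/8} f(x) dx
where f(x) = \frac{1}{5}
= \frac{3}{8}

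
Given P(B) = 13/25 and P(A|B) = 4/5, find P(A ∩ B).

By definition, P(A|B) = P(A ∩ B) / P(B)
So P(A ∩ B) = P(A|B) × P(B)
= 4/5 × 13/25
= 52/125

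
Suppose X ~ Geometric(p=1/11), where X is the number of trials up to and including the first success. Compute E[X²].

Using the identity E[X²] = Var(X) + (E[X])²:
E[X] = 11
Var(X) = 110
E[X²] = 110 + (11)²
= 231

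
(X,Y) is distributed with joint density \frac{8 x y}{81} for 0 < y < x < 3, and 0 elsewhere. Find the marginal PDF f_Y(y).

f_Y(y) = ∫_y^3 \frac{8 x y}{81} dx = \frac{4 y \left(9 - y^{2}\right)}{81}
for 0 < y < 3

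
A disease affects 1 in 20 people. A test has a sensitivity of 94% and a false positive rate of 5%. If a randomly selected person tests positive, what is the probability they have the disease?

Let D = the rare event, + = positive/flagged.
P(D) = 1/20
P(+|D) = 94/100 = 47/50
P(+|D') = 5/100 = 1/20
P(+) = P(+|D)P(D) + P(+|D')P(D')
     = \frac{47}{50} × \frac{1}{20} + \frac{1}{20} × \frac{19}{20}
     = \frac{189}{2000}
P(D|+) = P(+|D)P(D)/P(+) = \frac{94}{189}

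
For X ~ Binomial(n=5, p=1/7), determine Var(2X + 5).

For X ~ Binomial(n=5, p=1/7):
Var(X) = \frac{30}{49}
Var(2X + 5) = (2)² × Var(X) = 4 × \frac{30}{49} = \frac{120}{49}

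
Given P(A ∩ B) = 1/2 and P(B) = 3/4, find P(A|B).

P(A|B) = P(A ∩ B) / P(B)
= (1/2) / (3/4)
= 2/3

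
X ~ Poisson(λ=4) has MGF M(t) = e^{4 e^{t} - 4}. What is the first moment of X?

To find E[X], compute M^(1)(0):
M^(1)(t) = 4 e^{t} e^{4 e^{t} - 4}
M^(1)(0) = 4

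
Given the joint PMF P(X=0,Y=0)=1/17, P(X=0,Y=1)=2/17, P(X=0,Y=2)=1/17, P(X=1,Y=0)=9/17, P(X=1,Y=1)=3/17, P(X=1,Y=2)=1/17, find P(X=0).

P(X=0) = P(X=0,Y=0) + P(X=0,Y=1) + P(X=0,Y=2)
= 1/17 + 2/17 + 1/17
= 4/17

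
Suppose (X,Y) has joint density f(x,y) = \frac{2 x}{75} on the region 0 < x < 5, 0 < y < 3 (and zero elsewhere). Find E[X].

f_X(x) = ∫_0^3 \frac{2 x}{75} dy = \frac{2 x}{25}
E[X] = ∫_0^5 x × (\frac{2 x}{25}) dx = \frac{10}{3}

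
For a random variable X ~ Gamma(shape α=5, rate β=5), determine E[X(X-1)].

E[X(X-1)] = E[X² - X] = E[X²] - E[X]
E[X] = 1
E[X²] = Var(X) + (E[X])² = \frac{1}{5} + (1)² = \frac{6}{5}
E[X(X-1)] = \frac{6}{5} - 1 = \frac{1}{5}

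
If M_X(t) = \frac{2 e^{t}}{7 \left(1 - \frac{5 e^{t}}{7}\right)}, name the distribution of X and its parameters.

The MGF M(t) = \frac{2 e^{t}}{7 \left(1 - \frac{5 e^{t}}{7}\right)} is the standard form for the Geometric distribution.
Comparing with the known MGF formula identifies: Geometric(p=2/7), X = trial number of first success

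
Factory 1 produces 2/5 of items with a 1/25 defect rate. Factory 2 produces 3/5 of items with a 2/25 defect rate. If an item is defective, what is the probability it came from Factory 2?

Using Bayes' theorem:
P(F1) = 2/5, P(D|F1) = 1/25
P(F2) = 3/5, P(D|F2) = 2/25
P(D) = P(D|F1)P(F1) + P(D|F2)P(F2)
     = \frac{8}{125}
P(F2|D) = P(D|F2)P(F2) / P(D)
= \frac{3}{4}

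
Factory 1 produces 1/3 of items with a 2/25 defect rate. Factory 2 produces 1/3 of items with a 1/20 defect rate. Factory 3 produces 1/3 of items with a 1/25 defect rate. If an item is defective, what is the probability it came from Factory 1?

Using Bayes' theorem:
P(F1) = 1/3, P(D|F1) = 2/25
P(F2) = 1/3, P(D|F2) = 1/20
P(F3) = 1/3, P(D|F3) = 1/25
P(D) = P(D|F1)P(F1) + P(D|F2)P(F2) + P(D|F3)P(F3)
     = \frac{17}{300}
P(F1|D) = P(D|F1)P(F1) / P(D)
= \frac{8}{17}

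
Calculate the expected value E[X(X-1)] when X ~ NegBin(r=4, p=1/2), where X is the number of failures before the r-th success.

E[X(X-1)] = E[X² - X] = E[X²] - E[X]
E[X] = 4
E[X²] = Var(X) + (E[X])² = 8 + (4)² = 24
E[X(X-1)] = 24 - 4 = 20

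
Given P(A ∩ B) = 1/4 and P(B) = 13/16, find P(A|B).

P(A|B) = P(A ∩ B) / P(B)
= (1/4) / (13/16)
= 4/13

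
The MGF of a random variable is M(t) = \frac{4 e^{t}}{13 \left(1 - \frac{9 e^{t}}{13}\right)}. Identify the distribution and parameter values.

The MGF M(t) = \frac{4 e^{t}}{13 \left(1 - \frac{9 e^{t}}{13}\right)} is the standard form for the Geometric distribution.
Comparing with the known MGF formula identifies: Geometric(p=4/13), X = trial number of first success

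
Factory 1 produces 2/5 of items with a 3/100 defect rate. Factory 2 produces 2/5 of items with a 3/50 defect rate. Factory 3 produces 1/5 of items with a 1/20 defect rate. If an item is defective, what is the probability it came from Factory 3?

Using Bayes' theorem:
P(F1) = 2/5, P(D|F1) = 3/100
P(F2) = 2/5, P(D|F2) = 3/50
P(F3) = 1/5, P(D|F3) = 1/20
P(D) = P(D|F1)P(F1) + P(D|F2)P(F2) + P(D|F3)P(F3)
     = \frac{23}{500}
P(F3|D) = P(D|F3)P(F3) / P(D)
= \frac{5}{23}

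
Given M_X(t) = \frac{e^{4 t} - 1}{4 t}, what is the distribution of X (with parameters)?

The MGF M(t) = \frac{e^{4 t} - 1}{4 t} is the standard form for the Uniform distribution.
Comparing with the known MGF formula identifies: Uniform(0, 4)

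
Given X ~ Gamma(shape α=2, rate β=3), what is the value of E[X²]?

Using the identity E[X²] = Var(X) + (E[X])²:
E[X] = \frac{2}{3}
Var(X) = \frac{2}{9}
E[X²] = \frac{2}{9} + (\frac{2}{3})²
= \frac{2}{3}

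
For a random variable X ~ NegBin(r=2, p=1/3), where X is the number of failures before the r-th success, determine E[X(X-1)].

E[X(X-1)] = E[X² - X] = E[X²] - E[X]
E[X] = 4
E[X²] = Var(X) + (E[X])² = 12 + (4)² = 28
E[X(X-1)] = 28 - 4 = 24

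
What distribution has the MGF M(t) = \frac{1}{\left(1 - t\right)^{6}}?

The MGF M(t) = \frac{1}{\left(1 - t\right)^{6}} is the standard form for the Gamma distribution.
Comparing with the known MGF formula identifies: Gamma(shape α=6, rate β=1)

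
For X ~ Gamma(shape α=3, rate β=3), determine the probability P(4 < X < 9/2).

P(4 < X < 9/2) = ∫_{4}^{9/2} f(x) dx
where f(x) = \frac{27 x^{2} e^{- 3 x}}{2}
= - \frac{845}{8 e^{\frac{27}{2}}} + \frac{85}{e^{12}}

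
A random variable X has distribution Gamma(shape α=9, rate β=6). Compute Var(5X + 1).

For X ~ Gamma(shape α=9, rate β=6):
Var(X) = \frac{1}{4}
Var(5X + 1) = (5)² × Var(X) = 25 × \frac{1}{4} = \frac{25}{4}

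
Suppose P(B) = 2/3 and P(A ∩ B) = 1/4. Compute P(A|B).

P(A|B) = P(A ∩ B) / P(B)
= (1/4) / (2/3)
= 3/8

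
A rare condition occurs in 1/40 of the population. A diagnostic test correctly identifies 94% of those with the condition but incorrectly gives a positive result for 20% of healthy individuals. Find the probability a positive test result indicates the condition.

Let D = the rare event, + = positive/flagged.
P(D) = 1/40
P(+|D) = 94/100 = 47/50
P(+|D') = 20/100 = 1/5
P(+) = P(+|D)P(D) + P(+|D')P(D')
     = \frac{47}{50} × \frac{1}{40} + \frac{1}{5} × \frac{39}{40}
     = \frac{437}{2000}
P(D|+) = P(+|D)P(D)/P(+) = \frac{47}{437}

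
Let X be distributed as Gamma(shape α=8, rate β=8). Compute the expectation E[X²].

Using the identity E[X²] = Var(X) + (E[X])²:
E[X] = 1
Var(X) = \frac{1}{8}
E[X²] = \frac{1}{8} + (1)²
= \frac{9}{8}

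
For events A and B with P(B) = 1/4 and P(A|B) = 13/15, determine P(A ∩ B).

By definition, P(A|B) = P(A ∩ B) / P(B)
So P(A ∩ B) = P(A|B) × P(B)
= 13/15 × 1/4
= 13/60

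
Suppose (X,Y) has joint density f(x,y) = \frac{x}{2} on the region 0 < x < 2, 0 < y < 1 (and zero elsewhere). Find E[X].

f_X(x) = ∫_0^1 \frac{x}{2} dy = \frac{x}{2}
E[X] = ∫_0^2 x × (\frac{x}{2}) dx = \frac{4}{3}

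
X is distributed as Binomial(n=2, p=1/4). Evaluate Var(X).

For X ~ Binomial(n=2, p=1/4):
Var(X) = \frac{3}{8}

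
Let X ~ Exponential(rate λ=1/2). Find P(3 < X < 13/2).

P(3 < X < 13/2) = ∫_{3}^{13/2} f(x) dx
where f(x) = \frac{e^{- \frac{x}{2}}}{2}
= - \frac{1}{e^{\frac{13}{4}}} + e^{- \frac{3}{2}}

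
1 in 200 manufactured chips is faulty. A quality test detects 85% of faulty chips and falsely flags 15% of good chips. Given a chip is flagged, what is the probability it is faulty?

Let D = the rare event, + = positive/flagged.
P(D) = 1/200
P(+|D) = 85/100 = 17/20
P(+|D') = 15/100 = 3/20
P(+) = P(+|D)P(D) + P(+|D')P(D')
     = \frac{17}{20} × \frac{1}{200} + \frac{3}{20} × \frac{199}{200}
     = \frac{307}{2000}
P(D|+) = P(+|D)P(D)/P(+) = \frac{17}{614}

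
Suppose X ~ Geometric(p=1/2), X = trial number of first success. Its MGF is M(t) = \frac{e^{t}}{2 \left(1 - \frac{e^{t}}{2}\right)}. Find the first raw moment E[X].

To find E[X], compute M^(1)(0):
M^(1)(t) = \frac{e^{t}}{2 \left(1 - \frac{e^{t}}{2}\right)} + \frac{e^{2 t}}{4 \left(1 - \frac{e^{t}}{2}\right)^{2}}
M^(1)(0) = 2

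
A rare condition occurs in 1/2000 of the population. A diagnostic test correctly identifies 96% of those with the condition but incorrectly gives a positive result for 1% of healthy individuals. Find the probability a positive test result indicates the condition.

Let D = the rare event, + = positive/flagged.
P(D) = 1/2000
P(+|D) = 96/100 = 24/25
P(+|D') = 1/100
P(+) = P(+|D)P(D) + P(+|D')P(D')
     = \frac{24}{25} × \frac{1}{2000} + \frac{1}{100} × \frac{1999}{2000}
     = \frac{419}{40000}
P(D|+) = P(+|D)P(D)/P(+) = \frac{96}{2095}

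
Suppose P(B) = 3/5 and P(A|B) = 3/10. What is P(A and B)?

By definition, P(A|B) = P(A ∩ B) / P(B)
So P(A ∩ B) = P(A|B) × P(B)
= 3/10 × 3/5
= 9/50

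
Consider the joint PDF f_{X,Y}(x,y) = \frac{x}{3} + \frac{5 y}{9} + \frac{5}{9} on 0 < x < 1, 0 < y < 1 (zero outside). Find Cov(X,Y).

E[XY] = ∫∫ xy × f(x,y) dx dy = \frac{31}{108}
E[X] = \frac{19}{36}
E[Y] = \frac{59}{108}
Cov(X,Y) = E[XY] - E[X]E[Y] = - \frac{5}{3888}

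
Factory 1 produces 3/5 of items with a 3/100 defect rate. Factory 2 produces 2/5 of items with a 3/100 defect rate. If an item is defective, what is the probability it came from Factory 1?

Using Bayes' theorem:
P(F1) = 3/5, P(D|F1) = 3/100
P(F2) = 2/5, P(D|F2) = 3/100
P(D) = P(D|F1)P(F1) + P(D|F2)P(F2)
     = \frac{3}{100}
P(F1|D) = P(D|F1)P(F1) / P(D)
= \frac{3}{5}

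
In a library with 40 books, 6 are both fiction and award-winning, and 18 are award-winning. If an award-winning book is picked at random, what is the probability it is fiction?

P(A ∩ B) = 6/40 = 3/20
P(B) = 18/40 = 9/20
P(A|B) = P(A ∩ B) / P(B) = (3/20) / (9/20) = 1/3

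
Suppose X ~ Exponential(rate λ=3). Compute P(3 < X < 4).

P(3 < X < 4) = ∫_{3}^{4} f(x) dx
where f(x) = 3 e^{- 3 x}
= - \frac{1 - e^{3}}{e^{12}}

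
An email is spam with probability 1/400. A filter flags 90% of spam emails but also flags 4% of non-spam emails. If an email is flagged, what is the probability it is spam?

Let D = the rare event, + = positive/flagged.
P(D) = 1/400
P(+|D) = 90/100 = 9/10
P(+|D') = 4/100 = 1/25
P(+) = P(+|D)P(D) + P(+|D')P(D')
     = \frac{9}{10} × \frac{1}{400} + \frac{1}{25} × \frac{399}{400}
     = \frac{843}{20000}
P(D|+) = P(+|D)P(D)/P(+) = \frac{15}{281}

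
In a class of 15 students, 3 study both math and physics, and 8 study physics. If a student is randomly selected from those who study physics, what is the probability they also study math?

P(A ∩ B) = 3/15 = 1/5
P(B) = 8/15
P(A|B) = P(A ∩ B) / P(B) = (1/5) / (8/15) = 3/8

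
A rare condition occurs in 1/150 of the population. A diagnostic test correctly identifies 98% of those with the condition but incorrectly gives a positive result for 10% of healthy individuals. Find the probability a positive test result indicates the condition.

Let D = the rare event, + = positive/flagged.
P(D) = 1/150
P(+|D) = 98/100 = 49/50
P(+|D') = 10/100 = 1/10
P(+) = P(+|D)P(D) + P(+|D')P(D')
     = \frac{49}{50} × \frac{1}{150} + \frac{1}{10} × \frac{149}{150}
     = \frac{397}{3750}
P(D|+) = P(+|D)P(D)/P(+) = \frac{49}{794}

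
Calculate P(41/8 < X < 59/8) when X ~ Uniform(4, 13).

P(41/8 < X < 59/8) = ∫_{41/8}^{59/8} f(x) dx
where f(x) = \frac{1}{9}
= \frac{1}{4}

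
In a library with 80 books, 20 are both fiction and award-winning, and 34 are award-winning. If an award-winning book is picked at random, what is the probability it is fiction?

P(A ∩ B) = 20/80 = 1/4
P(B) = 34/80 = 17/40
P(A|B) = P(A ∩ B) / P(B) = (1/4) / (17/40) = 10/17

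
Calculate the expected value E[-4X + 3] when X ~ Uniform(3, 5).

For X ~ Uniform(3, 5):
E[X] = 4
E[-4X + 3] = -4 × E[X] + 3 = -13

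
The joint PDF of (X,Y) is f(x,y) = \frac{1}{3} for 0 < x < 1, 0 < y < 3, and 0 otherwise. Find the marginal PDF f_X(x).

f_X(x) = ∫_0^3 f(x,y) dy
= ∫_0^3 \frac{1}{3} dy
= 1 for 0 < x < 1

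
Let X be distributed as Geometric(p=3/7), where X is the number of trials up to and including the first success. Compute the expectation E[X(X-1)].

E[X(X-1)] = E[X² - X] = E[X²] - E[X]
E[X] = \frac{7}{3}
E[X²] = Var(X) + (E[X])² = \frac{28}{9} + (\frac{7}{3})² = \frac{77}{9}
E[X(X-1)] = \frac{77}{9} - \frac{7}{3} = \frac{56}{9}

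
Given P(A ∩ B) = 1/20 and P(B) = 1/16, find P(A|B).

P(A|B) = P(A ∩ B) / P(B)
= (1/20) / (1/16)
= 4/5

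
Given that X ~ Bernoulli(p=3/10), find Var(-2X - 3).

For X ~ Bernoulli(p=3/10):
Var(X) = \frac{21}{100}
Var(-2X - 3) = (-2)² × Var(X) = 4 × \frac{21}{100} = \frac{21}{25}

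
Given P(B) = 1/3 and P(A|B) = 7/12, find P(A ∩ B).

By definition, P(A|B) = P(A ∩ B) / P(B)
So P(A ∩ B) = P(A|B) × P(B)
= 7/12 × 1/3
= 7/36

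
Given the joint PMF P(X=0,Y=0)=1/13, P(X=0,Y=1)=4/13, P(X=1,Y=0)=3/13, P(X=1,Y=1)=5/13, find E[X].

First find marginal of X:
P(X=0) = 5/13
P(X=1) = 8/13
E[X] = 0 × 5/13 + 1 × 8/13 = 8/13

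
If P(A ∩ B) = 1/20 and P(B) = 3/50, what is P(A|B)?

P(A|B) = P(A ∩ B) / P(B)
= (1/20) / (3/50)
= 5/6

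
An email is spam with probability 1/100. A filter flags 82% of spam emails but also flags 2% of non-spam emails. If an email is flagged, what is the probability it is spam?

Let D = the rare event, + = positive/flagged.
P(D) = 1/100
P(+|D) = 82/100 = 41/50
P(+|D') = 2/100 = 1/50
P(+) = P(+|D)P(D) + P(+|D')P(D')
     = \frac{41}{50} × \frac{1}{100} + \frac{1}{50} × \frac{99}{100}
     = \frac{7}{250}
P(D|+) = P(+|D)P(D)/P(+) = \frac{41}{140}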